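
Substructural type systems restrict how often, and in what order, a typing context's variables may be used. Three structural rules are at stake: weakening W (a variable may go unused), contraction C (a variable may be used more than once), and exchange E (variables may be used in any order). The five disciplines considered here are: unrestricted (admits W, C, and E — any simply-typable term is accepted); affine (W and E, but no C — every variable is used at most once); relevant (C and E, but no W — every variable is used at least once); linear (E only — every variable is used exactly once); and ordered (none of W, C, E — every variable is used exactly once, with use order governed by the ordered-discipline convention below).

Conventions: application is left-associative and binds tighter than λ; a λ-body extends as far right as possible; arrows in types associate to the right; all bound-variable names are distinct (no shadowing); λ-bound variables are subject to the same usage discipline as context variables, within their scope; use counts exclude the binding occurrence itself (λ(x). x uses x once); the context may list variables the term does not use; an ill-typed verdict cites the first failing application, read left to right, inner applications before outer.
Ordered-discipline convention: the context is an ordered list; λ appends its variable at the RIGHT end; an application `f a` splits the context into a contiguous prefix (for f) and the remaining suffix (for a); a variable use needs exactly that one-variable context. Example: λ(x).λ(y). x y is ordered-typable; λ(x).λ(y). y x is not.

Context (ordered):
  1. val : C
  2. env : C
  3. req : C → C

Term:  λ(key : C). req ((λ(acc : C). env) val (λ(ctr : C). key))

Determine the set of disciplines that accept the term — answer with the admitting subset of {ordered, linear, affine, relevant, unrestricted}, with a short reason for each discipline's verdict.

admitted in: none
counts: val ×1, env ×1, req ×1, key (bound) ×1, acc (bound) ×0, ctr (bound) ×0
uses in reading order: req, env, val, key
typing: ill-typed: non-function type C applied to an argument
ordered: ✗ — fails simple typing
linear: ✗ — a type mismatch blocks all five
affine: ✗ — the type mismatch rejects it
relevant: ✗ — not simply typable
unrestricted: ✗ — fails simple typing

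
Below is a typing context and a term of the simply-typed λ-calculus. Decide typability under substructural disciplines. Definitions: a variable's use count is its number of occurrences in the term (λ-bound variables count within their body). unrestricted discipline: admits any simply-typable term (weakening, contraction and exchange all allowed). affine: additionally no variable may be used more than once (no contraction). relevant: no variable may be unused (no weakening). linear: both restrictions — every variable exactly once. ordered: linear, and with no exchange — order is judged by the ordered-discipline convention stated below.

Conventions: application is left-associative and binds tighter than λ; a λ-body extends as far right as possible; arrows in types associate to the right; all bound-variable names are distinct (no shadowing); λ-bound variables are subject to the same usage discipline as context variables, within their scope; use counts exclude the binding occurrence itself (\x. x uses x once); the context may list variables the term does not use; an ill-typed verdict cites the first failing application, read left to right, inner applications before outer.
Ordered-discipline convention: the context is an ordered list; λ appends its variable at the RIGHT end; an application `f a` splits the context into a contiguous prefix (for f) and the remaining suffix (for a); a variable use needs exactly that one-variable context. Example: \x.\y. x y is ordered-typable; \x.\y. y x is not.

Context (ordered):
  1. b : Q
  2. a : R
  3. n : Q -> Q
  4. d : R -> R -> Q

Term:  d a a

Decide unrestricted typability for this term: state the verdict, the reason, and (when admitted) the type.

yes — typability at Q is all that's needed; term : Q
usage: b: 0×; a: 2×; n: 0×; d: 1×
uses in reading order: d, a, a
typing: ✓ — Q
all disciplines: ordered ✗ | linear ✗ | affine ✗ | relevant ✗ | unrestricted ✓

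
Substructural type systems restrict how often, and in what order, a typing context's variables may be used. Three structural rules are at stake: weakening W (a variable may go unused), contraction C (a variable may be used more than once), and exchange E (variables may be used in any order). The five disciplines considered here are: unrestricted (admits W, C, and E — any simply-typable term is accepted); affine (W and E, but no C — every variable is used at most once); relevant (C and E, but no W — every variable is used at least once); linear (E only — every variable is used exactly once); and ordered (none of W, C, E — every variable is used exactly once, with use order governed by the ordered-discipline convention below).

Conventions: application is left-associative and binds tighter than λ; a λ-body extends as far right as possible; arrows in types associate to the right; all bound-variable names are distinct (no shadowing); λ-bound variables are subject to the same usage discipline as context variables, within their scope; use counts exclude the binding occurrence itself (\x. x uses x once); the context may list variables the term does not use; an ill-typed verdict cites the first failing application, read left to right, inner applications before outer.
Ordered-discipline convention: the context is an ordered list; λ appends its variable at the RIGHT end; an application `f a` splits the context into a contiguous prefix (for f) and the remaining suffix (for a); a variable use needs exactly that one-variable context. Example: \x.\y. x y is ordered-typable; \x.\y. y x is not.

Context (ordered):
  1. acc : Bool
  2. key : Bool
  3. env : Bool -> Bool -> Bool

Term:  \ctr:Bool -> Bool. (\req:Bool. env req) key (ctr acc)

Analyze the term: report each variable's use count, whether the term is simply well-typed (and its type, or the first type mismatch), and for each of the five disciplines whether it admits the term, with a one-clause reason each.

variable uses: acc ×1, key ×1, env ×1, ctr [bound] ×1, req [bound] ×1
use order (left to right): env, req, key, ctr, acc
typing: ✓ — (Bool -> Bool) -> Bool
ordered: ✗, use order env, req, key, ctr, acc needs exchange
linear: ✓, acc, key, env, ctr, req: one use apiece
affine: ✓, at most one use each (acc, key, env, ctr, req)
relevant: ✓, at least one use each (acc, key, env, ctr, req)
unrestricted: ✓, type-checks ((Bool -> Bool) -> Bool) and nothing is barred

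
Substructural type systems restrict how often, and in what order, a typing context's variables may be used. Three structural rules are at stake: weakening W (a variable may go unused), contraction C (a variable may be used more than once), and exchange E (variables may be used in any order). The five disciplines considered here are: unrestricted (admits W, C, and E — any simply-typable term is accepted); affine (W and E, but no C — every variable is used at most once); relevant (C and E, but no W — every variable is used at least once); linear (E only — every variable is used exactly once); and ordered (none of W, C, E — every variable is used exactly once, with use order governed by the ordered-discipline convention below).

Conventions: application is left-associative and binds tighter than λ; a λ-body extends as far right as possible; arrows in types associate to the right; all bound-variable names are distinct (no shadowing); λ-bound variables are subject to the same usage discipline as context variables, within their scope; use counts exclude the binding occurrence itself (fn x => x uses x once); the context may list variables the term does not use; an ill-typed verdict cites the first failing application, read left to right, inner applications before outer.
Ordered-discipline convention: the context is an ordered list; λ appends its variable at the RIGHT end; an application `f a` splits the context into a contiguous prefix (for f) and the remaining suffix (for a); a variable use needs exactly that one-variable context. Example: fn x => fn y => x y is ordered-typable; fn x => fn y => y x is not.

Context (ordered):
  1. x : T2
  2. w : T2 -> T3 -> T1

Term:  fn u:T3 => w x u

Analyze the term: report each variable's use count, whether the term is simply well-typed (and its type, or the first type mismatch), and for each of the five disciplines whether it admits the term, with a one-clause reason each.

usage: x: 1×; w: 1×; u [bound]: 1×
left-to-right use order: w, x, u
typing: ✓ — T3 -> T1
ordered: ✗, needs exchange: uses follow w, x, u
linear: ✓, each of x, w, u used exactly once
affine: ✓, at most one use each (x, w, u)
relevant: ✓, every one of x, w, u appears
unrestricted: ✓, type-checks (T3 -> T1) and nothing is barred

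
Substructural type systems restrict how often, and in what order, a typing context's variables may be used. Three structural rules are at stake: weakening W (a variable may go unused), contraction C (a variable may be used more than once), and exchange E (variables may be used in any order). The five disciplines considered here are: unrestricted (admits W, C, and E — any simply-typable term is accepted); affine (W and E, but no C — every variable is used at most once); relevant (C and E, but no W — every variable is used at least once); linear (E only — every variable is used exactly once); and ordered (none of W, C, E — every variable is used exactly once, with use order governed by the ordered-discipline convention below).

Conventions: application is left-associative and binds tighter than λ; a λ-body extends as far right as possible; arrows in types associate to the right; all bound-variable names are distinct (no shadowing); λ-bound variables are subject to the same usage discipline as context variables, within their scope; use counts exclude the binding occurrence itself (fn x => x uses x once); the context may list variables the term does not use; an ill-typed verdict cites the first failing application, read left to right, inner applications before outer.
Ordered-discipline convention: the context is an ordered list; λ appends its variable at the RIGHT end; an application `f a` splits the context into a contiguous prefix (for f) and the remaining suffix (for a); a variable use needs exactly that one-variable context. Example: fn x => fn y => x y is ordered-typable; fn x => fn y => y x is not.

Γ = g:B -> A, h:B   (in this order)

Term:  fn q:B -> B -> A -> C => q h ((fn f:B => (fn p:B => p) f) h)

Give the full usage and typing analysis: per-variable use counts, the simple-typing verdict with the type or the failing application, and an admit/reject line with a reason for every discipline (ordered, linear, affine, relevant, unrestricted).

use counts: g ×0; h ×2; q (λ-bound) ×1; f (λ-bound) ×1; p (λ-bound) ×1
left-to-right use order: q, h, p, f, h
typing: the term checks, with type (B -> B -> A -> C) -> A -> C
ordered: ✗, repeated use of h ×2; g never used (weakening)
linear: ✗, repeated use of h ×2; g never used (weakening)
affine: ✗, repeated use of h ×2
relevant: ✗, g never used (weakening)
unrestricted: ✓, well-typed at (B -> B -> A -> C) -> A -> C; no restrictions here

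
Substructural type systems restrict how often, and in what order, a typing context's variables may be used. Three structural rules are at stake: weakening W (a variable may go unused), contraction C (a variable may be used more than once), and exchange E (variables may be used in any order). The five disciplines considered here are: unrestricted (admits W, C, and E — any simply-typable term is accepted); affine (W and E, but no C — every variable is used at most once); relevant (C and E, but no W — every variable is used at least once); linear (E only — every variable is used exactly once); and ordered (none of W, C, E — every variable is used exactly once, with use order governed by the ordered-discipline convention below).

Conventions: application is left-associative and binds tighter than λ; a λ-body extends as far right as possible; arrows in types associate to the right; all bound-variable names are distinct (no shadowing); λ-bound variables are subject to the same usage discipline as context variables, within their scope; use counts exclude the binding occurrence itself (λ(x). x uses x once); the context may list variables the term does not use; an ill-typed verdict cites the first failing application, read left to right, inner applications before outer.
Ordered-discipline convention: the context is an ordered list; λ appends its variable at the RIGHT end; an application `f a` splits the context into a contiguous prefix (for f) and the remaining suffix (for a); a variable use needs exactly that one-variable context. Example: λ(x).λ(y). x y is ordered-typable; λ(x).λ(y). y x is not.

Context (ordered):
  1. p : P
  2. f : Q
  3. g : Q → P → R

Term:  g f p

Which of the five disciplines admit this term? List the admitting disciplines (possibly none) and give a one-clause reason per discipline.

admitted in: linear, affine, relevant, unrestricted
use counts: p: 1×; f: 1×; g: 1×
use order (left to right): g, f, p
typing: well-typed — term : R
ordered: ✗ — needs exchange: uses follow g, f, p
linear: ✓ — exactly-once usage across p, f, g
affine: ✓ — at most one use each (p, f, g)
relevant: ✓ — at least one use each (p, f, g)
unrestricted: ✓ — type-checks (R) and nothing is barred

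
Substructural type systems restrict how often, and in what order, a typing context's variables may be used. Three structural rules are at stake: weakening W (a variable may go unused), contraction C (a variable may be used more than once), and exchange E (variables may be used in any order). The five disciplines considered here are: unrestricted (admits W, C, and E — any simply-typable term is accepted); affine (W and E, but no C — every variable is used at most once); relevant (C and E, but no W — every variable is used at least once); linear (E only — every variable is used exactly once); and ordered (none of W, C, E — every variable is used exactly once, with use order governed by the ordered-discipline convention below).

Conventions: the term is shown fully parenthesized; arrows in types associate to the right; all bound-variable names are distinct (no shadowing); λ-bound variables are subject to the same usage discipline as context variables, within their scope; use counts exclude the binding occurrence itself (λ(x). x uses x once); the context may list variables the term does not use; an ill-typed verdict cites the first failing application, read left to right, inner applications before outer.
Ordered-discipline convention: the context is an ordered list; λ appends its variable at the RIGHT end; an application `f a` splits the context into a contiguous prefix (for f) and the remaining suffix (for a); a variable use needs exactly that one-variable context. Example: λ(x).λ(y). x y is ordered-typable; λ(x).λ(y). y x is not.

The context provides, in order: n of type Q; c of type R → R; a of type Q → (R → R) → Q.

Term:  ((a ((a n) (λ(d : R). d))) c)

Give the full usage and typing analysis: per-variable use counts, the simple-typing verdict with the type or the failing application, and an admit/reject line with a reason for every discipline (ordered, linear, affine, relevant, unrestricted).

usage: n: 1×; c: 1×; a: 2×; d [bound]: 1×
left-to-right use order: a, a, n, d, c
typing: the term checks, with type Q
ordered ✗ (needs contraction — a ×2)
linear ✗ (needs contraction — a ×2)
affine ✗ (needs contraction — a ×2)
relevant ✓ (n, c, a, d: all used, weakening unneeded)
unrestricted ✓ (typability at Q is all that's needed)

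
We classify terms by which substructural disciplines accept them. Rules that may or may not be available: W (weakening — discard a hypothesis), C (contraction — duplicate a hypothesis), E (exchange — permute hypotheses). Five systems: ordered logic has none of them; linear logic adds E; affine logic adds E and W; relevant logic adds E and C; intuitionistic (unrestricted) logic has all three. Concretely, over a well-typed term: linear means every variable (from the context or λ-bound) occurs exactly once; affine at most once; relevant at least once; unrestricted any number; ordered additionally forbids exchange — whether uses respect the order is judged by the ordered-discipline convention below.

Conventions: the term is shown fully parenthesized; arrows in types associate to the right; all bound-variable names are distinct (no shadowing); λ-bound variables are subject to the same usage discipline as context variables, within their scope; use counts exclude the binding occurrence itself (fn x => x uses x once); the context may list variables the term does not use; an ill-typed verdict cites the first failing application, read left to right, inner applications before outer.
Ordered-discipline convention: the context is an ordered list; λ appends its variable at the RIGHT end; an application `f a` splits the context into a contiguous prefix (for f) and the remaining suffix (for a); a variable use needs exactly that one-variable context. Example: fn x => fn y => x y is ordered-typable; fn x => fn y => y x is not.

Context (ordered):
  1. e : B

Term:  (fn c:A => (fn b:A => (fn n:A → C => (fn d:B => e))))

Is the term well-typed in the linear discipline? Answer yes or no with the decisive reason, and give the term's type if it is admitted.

no — unused: c, b, n, d — weakening required
counts: e: 1×, c (bound): 0×, b (bound): 0×, n (bound): 0×, d (bound): 0×
uses in reading order: e
typing: ✓ — A → A → (A → C) → B → B
across the five disciplines: ordered ✗; linear ✗; affine ✓; relevant ✗; unrestricted ✓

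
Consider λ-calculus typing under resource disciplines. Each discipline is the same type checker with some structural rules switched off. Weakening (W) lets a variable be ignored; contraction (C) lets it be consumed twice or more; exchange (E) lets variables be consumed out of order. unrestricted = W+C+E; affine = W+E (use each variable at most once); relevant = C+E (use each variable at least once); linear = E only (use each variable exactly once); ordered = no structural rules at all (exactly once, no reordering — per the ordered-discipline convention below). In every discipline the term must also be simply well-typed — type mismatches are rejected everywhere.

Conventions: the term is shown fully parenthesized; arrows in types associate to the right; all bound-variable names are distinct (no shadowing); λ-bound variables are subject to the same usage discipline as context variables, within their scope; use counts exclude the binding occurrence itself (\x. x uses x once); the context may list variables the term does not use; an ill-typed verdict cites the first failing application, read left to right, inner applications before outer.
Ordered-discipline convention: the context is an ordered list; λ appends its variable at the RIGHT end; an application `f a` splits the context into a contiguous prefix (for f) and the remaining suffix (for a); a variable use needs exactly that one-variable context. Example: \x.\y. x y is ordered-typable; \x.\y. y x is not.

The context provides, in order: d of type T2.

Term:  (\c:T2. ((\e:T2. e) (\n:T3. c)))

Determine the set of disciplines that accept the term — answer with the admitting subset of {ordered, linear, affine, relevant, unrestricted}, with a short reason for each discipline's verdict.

admitting disciplines: none
use counts: d ×0; c (λ-bound) ×1; e (λ-bound) ×1; n (λ-bound) ×0
use order (left to right): e, c
typing: ill-typed: a function awaiting T2 gets T3 -> T2
ordered: ✗, a type mismatch blocks all five
linear: ✗, the type mismatch rejects it
affine: ✗, not simply typable
relevant: ✗, fails simple typing
unrestricted: ✗, a type mismatch blocks all five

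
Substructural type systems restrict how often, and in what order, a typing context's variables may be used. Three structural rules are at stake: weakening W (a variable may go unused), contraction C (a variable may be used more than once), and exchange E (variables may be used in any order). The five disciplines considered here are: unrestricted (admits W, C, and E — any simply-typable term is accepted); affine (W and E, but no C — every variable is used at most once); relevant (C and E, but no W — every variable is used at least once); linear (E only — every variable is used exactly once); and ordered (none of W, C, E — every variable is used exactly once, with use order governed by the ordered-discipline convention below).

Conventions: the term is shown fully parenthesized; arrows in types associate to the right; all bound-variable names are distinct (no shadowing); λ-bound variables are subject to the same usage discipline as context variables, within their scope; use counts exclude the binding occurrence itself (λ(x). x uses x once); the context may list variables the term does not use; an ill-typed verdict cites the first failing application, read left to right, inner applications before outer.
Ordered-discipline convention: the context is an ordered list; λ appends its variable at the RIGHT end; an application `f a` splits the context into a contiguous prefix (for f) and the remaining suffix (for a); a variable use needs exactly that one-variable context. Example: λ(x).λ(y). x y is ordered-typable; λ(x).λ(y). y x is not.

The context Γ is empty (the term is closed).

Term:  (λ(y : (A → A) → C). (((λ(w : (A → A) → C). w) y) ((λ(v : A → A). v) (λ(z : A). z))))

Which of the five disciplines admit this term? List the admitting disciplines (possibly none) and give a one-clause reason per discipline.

accepted by: ordered, linear, affine, relevant, unrestricted
usage: y (bound) ×1, w (bound) ×1, v (bound) ×1, z (bound) ×1
order of uses: w, y, v, z
typing: the term checks, with type ((A → A) → C) → C
ordered ✓ (one use each (y, w, v, z); ordered split holds)
linear ✓ (y, w, v, z: one use apiece)
affine ✓ (no duplicate uses among y, w, v, z)
relevant ✓ (every one of y, w, v, z appears)
unrestricted ✓ (well-typed at ((A → A) → C) → C; no restrictions here)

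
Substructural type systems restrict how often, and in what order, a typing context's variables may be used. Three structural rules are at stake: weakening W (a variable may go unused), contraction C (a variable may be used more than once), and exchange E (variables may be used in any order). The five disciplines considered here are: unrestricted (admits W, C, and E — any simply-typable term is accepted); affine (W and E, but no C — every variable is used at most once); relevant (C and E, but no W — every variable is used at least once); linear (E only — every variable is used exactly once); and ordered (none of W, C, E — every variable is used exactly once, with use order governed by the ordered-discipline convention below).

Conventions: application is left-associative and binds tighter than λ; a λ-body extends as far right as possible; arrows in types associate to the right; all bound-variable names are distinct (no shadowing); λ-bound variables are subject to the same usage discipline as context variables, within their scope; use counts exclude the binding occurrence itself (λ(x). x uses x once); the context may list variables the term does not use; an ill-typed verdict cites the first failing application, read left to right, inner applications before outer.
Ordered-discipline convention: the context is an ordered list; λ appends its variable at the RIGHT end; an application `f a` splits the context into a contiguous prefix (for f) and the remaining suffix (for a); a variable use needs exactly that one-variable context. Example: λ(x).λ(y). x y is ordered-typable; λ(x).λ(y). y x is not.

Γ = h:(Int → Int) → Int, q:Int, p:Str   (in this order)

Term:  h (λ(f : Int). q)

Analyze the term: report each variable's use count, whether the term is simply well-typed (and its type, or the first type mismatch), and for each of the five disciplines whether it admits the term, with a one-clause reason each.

variable uses: h ×1, q ×1, p ×0, f (bound) ×0
uses in reading order: h, q
typing: the term checks, with type Int
ordered ✗ (p, f left unused)
linear ✗ (p, f left unused)
affine ✓ (h, q, p, f: no repeats, contraction unneeded)
relevant ✗ (p, f left unused)
unrestricted ✓ (simply typable at Int; W, C, E all held)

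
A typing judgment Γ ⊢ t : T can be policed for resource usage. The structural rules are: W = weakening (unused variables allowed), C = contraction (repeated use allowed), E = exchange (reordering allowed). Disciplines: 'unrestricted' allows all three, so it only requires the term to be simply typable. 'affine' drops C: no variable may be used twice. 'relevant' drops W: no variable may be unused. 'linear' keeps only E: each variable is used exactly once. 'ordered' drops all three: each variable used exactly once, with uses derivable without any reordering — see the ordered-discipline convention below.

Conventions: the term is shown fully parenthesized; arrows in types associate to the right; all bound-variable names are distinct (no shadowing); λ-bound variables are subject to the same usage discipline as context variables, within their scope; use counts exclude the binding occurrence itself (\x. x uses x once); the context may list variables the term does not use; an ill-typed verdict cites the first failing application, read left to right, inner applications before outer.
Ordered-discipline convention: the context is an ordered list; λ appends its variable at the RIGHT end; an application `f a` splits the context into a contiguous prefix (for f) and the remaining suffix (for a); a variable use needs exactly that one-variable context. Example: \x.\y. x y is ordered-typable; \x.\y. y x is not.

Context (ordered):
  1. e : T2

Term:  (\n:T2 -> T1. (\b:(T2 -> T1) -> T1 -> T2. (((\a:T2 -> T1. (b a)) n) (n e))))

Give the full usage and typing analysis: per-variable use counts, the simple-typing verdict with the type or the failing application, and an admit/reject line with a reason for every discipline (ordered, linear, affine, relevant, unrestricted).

usage: e ×1, n (bound) ×2, b (bound) ×1, a (bound) ×1
left-to-right use order: b, a, n, n, e
typing: ✓ — (T2 -> T1) -> ((T2 -> T1) -> T1 -> T2) -> T2
ordered: ✗, n ×2 used more than once (contraction)
linear: ✗, n ×2 used more than once (contraction)
affine: ✗, n ×2 used more than once (contraction)
relevant: ✓, every one of e, n, b, a appears
unrestricted: ✓, well-typed at (T2 -> T1) -> ((T2 -> T1) -> T1 -> T2) -> T2; no restrictions here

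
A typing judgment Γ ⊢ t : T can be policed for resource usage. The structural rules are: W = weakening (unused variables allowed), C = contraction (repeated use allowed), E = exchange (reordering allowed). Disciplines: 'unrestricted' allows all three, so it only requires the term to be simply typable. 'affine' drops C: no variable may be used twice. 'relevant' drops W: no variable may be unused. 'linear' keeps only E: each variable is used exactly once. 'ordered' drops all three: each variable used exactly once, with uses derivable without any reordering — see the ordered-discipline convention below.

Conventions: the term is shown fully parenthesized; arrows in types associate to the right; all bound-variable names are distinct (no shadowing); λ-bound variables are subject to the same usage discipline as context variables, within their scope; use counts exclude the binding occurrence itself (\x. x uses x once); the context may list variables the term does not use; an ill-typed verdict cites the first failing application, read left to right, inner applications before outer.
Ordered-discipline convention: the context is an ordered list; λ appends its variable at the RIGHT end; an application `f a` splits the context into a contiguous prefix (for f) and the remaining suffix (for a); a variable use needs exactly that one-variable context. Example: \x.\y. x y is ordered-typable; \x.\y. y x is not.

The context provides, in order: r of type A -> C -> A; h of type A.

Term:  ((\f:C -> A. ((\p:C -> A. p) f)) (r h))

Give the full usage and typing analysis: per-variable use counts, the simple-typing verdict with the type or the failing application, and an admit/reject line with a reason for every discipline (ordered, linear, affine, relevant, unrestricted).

use counts: r: 1; h: 1; f (λ-bound): 1; p (λ-bound): 1
left-to-right use order: p, f, r, h
typing: the term checks, with type C -> A
ordered: ✓ — r, h, f, p once each; derivable with no W/C/E
linear: ✓ — single use per variable (r, h, f, p)
affine: ✓ — no duplicate uses among r, h, f, p
relevant: ✓ — every one of r, h, f, p appears
unrestricted: ✓ — well-typed at C -> A; no restrictions here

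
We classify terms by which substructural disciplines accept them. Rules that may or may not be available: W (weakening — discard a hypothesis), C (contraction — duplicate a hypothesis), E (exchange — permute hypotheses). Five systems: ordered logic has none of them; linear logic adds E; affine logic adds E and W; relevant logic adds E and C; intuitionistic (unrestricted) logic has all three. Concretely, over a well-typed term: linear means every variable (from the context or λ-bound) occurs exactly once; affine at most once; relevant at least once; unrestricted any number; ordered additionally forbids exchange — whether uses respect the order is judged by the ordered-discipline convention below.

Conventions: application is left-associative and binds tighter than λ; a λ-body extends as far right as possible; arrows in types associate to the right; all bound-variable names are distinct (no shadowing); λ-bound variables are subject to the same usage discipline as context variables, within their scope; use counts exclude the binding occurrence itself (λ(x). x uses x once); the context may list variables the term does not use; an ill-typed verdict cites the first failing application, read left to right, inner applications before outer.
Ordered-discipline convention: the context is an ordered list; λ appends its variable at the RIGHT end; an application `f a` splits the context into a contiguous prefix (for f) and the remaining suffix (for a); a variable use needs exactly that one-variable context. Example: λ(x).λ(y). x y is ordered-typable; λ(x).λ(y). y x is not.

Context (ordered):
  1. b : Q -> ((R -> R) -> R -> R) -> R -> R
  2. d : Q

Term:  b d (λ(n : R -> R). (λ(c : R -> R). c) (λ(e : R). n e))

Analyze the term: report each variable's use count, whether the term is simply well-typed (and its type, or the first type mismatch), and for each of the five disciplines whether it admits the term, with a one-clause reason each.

use counts: b: 1, d: 1, n [bound]: 1, c [bound]: 1, e [bound]: 1
uses in reading order: b, d, c, n, e
typing: the term checks, with type R -> R
ordered: ✓ — b, d, n, c, e once each; derivable with no W/C/E
linear: ✓ — exactly-once usage across b, d, n, c, e
affine: ✓ — b, d, n, c, e: no repeats, contraction unneeded
relevant: ✓ — every one of b, d, n, c, e appears
unrestricted: ✓ — type-checks (R -> R) and nothing is barred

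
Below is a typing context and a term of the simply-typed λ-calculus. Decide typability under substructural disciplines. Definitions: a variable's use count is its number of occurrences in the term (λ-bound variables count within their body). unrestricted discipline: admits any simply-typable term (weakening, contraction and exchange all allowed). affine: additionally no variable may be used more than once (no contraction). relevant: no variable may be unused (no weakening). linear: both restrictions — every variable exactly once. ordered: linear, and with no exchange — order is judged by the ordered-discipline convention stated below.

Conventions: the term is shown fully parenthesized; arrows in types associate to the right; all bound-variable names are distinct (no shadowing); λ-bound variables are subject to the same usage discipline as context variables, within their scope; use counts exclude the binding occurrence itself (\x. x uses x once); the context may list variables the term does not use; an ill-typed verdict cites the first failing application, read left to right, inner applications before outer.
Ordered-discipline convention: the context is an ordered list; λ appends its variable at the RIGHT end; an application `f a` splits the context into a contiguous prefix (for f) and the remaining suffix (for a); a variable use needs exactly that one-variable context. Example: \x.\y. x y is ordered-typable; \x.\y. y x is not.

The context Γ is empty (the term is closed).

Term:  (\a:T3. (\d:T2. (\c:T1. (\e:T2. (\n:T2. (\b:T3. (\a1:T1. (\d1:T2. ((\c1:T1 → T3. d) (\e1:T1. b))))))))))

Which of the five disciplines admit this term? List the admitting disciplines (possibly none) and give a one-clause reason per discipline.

admitted by: affine, unrestricted
use counts: a (bound)=0, d (bound)=1, c (bound)=0, e (bound)=0, n (bound)=0, b (bound)=1, a1 (bound)=0, d1 (bound)=0, c1 (bound)=0, e1 (bound)=0
uses in reading order: d, b
typing: well-typed at T3 → T2 → T1 → T2 → T2 → T3 → T1 → T2 → T2
ordered: ✗ — a, c, e, n, a1, d1, c1, e1 never used (weakening)
linear: ✗ — a, c, e, n, a1, d1, c1, e1 never used (weakening)
affine: ✓ — a, d, c, e, n, b, a1, d1, c1, e1: no repeats, contraction unneeded
relevant: ✗ — a, c, e, n, a1, d1, c1, e1 never used (weakening)
unrestricted: ✓ — simply typable at T3 → T2 → T1 → T2 → T2 → T3 → T1 → T2 → T2; W, C, E all held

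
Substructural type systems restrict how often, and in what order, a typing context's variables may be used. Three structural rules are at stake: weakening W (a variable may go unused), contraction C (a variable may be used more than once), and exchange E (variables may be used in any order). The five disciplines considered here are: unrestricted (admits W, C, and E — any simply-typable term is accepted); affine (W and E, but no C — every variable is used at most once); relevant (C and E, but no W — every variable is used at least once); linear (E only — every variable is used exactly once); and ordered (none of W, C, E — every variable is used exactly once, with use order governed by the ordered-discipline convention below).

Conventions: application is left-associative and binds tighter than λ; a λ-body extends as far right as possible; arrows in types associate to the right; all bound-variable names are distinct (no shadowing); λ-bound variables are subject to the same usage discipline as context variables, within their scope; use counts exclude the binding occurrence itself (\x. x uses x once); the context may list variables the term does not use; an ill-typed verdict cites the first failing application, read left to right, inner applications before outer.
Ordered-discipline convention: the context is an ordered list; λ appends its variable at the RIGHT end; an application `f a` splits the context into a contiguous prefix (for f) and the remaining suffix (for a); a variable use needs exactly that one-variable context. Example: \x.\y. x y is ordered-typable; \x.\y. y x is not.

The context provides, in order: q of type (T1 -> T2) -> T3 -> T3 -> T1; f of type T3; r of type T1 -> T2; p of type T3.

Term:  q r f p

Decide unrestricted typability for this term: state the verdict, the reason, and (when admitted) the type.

yes — type-checks (T1) and nothing is barred; term : T1
counts: q=1, f=1, r=1, p=1
use order (left to right): q, r, f, p
typing: ✓ — T1
per-discipline verdicts: ordered ✗ · linear ✓ · affine ✓ · relevant ✓ · unrestricted ✓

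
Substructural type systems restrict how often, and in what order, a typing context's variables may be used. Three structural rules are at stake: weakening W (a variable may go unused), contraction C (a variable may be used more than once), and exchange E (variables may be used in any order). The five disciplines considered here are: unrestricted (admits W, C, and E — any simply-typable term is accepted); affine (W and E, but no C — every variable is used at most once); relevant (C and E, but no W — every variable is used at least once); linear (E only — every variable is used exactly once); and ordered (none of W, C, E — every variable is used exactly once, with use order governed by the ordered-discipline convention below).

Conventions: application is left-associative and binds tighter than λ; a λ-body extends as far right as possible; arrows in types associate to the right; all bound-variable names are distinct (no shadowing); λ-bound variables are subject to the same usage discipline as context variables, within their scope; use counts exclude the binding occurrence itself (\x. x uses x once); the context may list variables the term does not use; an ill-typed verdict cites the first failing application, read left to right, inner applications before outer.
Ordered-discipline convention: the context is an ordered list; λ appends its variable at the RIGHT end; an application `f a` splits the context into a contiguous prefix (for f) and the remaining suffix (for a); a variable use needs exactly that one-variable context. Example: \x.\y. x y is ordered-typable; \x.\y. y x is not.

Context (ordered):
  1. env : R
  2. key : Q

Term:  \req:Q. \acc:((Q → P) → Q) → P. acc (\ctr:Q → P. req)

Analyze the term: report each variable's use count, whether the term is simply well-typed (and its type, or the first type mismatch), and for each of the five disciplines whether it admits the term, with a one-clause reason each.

variable uses: env: 0; key: 0; req (bound): 1; acc (bound): 1; ctr (bound): 0
use order (left to right): acc, req
typing: the term checks, with type Q → (((Q → P) → Q) → P) → P
ordered ✗ (unused: env, key, ctr — weakening required)
linear ✗ (unused: env, key, ctr — weakening required)
affine ✓ (none of env, key, req, acc, ctr used more than once)
relevant ✗ (unused: env, key, ctr — weakening required)
unrestricted ✓ (type-checks (Q → (((Q → P) → Q) → P) → P) and nothing is barred)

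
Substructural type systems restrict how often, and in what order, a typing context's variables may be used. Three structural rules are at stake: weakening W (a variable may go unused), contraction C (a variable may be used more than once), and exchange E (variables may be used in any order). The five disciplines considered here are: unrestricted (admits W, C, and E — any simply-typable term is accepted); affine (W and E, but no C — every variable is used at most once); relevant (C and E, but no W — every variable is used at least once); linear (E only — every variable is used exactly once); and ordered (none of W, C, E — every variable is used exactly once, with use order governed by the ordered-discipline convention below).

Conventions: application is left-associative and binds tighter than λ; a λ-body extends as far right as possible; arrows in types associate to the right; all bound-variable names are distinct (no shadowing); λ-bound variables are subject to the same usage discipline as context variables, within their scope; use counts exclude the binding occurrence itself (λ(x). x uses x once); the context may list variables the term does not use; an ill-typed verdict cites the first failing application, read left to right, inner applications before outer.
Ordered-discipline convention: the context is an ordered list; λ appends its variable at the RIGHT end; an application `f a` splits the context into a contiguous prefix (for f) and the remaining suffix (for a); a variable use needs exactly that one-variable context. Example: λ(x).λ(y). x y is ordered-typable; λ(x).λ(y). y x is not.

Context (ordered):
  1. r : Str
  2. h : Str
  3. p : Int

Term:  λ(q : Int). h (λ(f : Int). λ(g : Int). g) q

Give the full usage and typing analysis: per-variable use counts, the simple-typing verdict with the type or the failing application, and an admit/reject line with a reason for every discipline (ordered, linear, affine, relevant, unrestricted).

variable uses: r: 0×; h: 1×; p: 0×; q (λ-bound): 1×; f (λ-bound): 0×; g (λ-bound): 1×
left-to-right use order: h, g, q
typing: ill-typed: non-function type Str applied to an argument
ordered: ✗ — fails simple typing
linear: ✗ — a type mismatch blocks all five
affine: ✗ — the type mismatch rejects it
relevant: ✗ — not simply typable
unrestricted: ✗ — fails simple typing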